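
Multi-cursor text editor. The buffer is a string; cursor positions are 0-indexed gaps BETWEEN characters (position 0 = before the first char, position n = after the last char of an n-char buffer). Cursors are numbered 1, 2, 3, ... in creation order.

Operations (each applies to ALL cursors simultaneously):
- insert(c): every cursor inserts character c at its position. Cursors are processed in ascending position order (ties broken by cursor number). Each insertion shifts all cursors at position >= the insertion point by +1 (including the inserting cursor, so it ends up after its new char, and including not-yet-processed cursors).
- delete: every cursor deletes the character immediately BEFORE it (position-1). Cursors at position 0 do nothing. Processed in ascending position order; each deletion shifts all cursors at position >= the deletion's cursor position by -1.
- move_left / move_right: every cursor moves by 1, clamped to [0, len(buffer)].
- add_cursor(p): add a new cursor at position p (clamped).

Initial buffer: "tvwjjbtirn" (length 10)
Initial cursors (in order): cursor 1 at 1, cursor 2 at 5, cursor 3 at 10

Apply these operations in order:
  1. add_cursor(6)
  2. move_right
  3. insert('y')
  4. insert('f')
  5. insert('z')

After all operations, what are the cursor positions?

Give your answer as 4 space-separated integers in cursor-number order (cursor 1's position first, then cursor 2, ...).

After op 1 (add_cursor(6)): buffer="tvwjjbtirn" (len 10), cursors c1@1 c2@5 c4@6 c3@10, authorship ..........
After op 2 (move_right): buffer="tvwjjbtirn" (len 10), cursors c1@2 c2@6 c4@7 c3@10, authorship ..........
After op 3 (insert('y')): buffer="tvywjjbytyirny" (len 14), cursors c1@3 c2@8 c4@10 c3@14, authorship ..1....2.4...3
After op 4 (insert('f')): buffer="tvyfwjjbyftyfirnyf" (len 18), cursors c1@4 c2@10 c4@13 c3@18, authorship ..11....22.44...33
After op 5 (insert('z')): buffer="tvyfzwjjbyfztyfzirnyfz" (len 22), cursors c1@5 c2@12 c4@16 c3@22, authorship ..111....222.444...333

Answer: 5 12 22 16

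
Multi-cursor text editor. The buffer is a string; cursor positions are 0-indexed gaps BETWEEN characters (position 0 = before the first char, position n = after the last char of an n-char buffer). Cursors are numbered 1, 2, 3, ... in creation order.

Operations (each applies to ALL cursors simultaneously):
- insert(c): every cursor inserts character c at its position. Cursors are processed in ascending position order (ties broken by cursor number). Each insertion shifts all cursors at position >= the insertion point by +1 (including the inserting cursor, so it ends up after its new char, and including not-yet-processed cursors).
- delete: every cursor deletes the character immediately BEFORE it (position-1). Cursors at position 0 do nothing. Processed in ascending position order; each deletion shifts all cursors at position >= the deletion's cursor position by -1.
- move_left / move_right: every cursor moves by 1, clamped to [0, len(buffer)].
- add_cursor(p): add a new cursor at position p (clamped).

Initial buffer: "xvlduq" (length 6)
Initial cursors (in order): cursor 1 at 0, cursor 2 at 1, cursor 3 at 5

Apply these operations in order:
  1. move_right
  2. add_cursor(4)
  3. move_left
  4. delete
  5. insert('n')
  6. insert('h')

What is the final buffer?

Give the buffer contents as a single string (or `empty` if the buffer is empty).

Answer: nnhhvnhdnhq

Derivation:
After op 1 (move_right): buffer="xvlduq" (len 6), cursors c1@1 c2@2 c3@6, authorship ......
After op 2 (add_cursor(4)): buffer="xvlduq" (len 6), cursors c1@1 c2@2 c4@4 c3@6, authorship ......
After op 3 (move_left): buffer="xvlduq" (len 6), cursors c1@0 c2@1 c4@3 c3@5, authorship ......
After op 4 (delete): buffer="vdq" (len 3), cursors c1@0 c2@0 c4@1 c3@2, authorship ...
After op 5 (insert('n')): buffer="nnvndnq" (len 7), cursors c1@2 c2@2 c4@4 c3@6, authorship 12.4.3.
After op 6 (insert('h')): buffer="nnhhvnhdnhq" (len 11), cursors c1@4 c2@4 c4@7 c3@10, authorship 1212.44.33.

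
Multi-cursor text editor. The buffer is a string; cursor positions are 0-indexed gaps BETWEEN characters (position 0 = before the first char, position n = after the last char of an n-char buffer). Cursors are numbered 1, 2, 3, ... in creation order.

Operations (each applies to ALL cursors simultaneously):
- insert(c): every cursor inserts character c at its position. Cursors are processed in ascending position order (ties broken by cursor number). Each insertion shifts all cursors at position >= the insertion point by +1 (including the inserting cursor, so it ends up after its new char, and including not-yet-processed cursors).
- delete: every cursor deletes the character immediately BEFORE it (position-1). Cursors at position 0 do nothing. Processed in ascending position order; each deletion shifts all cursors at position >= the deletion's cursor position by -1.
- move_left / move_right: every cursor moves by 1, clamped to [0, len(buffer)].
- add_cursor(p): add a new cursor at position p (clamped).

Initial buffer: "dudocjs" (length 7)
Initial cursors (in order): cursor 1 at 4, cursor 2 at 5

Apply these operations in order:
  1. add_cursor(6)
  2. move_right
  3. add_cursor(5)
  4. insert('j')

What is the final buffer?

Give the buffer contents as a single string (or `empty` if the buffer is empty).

After op 1 (add_cursor(6)): buffer="dudocjs" (len 7), cursors c1@4 c2@5 c3@6, authorship .......
After op 2 (move_right): buffer="dudocjs" (len 7), cursors c1@5 c2@6 c3@7, authorship .......
After op 3 (add_cursor(5)): buffer="dudocjs" (len 7), cursors c1@5 c4@5 c2@6 c3@7, authorship .......
After op 4 (insert('j')): buffer="dudocjjjjsj" (len 11), cursors c1@7 c4@7 c2@9 c3@11, authorship .....14.2.3

Answer: dudocjjjjsj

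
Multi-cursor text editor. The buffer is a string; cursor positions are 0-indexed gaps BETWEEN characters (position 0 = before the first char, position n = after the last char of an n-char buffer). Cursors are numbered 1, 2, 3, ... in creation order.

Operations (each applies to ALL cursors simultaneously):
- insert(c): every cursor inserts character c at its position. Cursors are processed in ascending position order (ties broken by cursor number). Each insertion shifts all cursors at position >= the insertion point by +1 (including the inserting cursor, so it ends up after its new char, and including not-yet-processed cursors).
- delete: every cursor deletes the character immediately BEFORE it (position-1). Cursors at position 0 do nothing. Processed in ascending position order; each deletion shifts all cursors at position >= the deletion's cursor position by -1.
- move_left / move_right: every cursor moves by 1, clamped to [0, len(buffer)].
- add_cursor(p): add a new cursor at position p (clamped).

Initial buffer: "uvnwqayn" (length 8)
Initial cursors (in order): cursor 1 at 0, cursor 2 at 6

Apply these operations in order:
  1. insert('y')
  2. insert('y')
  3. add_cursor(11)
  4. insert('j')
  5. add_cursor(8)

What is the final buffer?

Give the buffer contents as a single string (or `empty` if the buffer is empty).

Answer: yyjuvnwqayyjyjn

Derivation:
After op 1 (insert('y')): buffer="yuvnwqayyn" (len 10), cursors c1@1 c2@8, authorship 1......2..
After op 2 (insert('y')): buffer="yyuvnwqayyyn" (len 12), cursors c1@2 c2@10, authorship 11......22..
After op 3 (add_cursor(11)): buffer="yyuvnwqayyyn" (len 12), cursors c1@2 c2@10 c3@11, authorship 11......22..
After op 4 (insert('j')): buffer="yyjuvnwqayyjyjn" (len 15), cursors c1@3 c2@12 c3@14, authorship 111......222.3.
After op 5 (add_cursor(8)): buffer="yyjuvnwqayyjyjn" (len 15), cursors c1@3 c4@8 c2@12 c3@14, authorship 111......222.3.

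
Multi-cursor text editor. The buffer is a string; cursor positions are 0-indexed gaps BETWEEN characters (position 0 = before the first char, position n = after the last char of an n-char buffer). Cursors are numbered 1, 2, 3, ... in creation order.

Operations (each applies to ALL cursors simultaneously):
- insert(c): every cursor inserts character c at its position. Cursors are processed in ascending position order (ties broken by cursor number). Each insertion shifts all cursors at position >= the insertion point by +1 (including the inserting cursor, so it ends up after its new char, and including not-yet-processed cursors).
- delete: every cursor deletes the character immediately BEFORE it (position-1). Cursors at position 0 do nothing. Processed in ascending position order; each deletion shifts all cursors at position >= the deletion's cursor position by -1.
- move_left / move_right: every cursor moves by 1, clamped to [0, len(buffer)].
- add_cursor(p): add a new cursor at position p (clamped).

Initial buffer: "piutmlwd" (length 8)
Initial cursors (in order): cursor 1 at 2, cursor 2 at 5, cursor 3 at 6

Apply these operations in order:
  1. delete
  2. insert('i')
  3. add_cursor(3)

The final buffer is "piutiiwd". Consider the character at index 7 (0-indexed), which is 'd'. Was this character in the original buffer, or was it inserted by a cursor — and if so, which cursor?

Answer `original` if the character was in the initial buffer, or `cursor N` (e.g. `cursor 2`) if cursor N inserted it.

Answer: original

Derivation:
After op 1 (delete): buffer="putwd" (len 5), cursors c1@1 c2@3 c3@3, authorship .....
After op 2 (insert('i')): buffer="piutiiwd" (len 8), cursors c1@2 c2@6 c3@6, authorship .1..23..
After op 3 (add_cursor(3)): buffer="piutiiwd" (len 8), cursors c1@2 c4@3 c2@6 c3@6, authorship .1..23..
Authorship (.=original, N=cursor N): . 1 . . 2 3 . .
Index 7: author = original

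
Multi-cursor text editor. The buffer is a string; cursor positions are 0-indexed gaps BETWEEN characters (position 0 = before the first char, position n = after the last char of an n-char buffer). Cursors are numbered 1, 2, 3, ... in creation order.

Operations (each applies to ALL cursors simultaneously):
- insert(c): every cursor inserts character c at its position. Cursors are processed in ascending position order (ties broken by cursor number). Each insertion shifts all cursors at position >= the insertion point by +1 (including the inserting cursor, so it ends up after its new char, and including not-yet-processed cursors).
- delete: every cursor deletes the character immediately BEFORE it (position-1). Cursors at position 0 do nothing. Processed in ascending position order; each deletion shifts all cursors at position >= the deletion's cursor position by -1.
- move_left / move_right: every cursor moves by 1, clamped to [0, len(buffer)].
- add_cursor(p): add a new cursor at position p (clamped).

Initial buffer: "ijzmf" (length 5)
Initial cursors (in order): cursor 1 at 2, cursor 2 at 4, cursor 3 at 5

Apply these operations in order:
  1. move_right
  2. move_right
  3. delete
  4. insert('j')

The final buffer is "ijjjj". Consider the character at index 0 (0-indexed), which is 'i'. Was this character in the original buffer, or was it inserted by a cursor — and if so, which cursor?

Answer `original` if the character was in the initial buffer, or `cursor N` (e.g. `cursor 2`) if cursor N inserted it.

Answer: original

Derivation:
After op 1 (move_right): buffer="ijzmf" (len 5), cursors c1@3 c2@5 c3@5, authorship .....
After op 2 (move_right): buffer="ijzmf" (len 5), cursors c1@4 c2@5 c3@5, authorship .....
After op 3 (delete): buffer="ij" (len 2), cursors c1@2 c2@2 c3@2, authorship ..
After op 4 (insert('j')): buffer="ijjjj" (len 5), cursors c1@5 c2@5 c3@5, authorship ..123
Authorship (.=original, N=cursor N): . . 1 2 3
Index 0: author = original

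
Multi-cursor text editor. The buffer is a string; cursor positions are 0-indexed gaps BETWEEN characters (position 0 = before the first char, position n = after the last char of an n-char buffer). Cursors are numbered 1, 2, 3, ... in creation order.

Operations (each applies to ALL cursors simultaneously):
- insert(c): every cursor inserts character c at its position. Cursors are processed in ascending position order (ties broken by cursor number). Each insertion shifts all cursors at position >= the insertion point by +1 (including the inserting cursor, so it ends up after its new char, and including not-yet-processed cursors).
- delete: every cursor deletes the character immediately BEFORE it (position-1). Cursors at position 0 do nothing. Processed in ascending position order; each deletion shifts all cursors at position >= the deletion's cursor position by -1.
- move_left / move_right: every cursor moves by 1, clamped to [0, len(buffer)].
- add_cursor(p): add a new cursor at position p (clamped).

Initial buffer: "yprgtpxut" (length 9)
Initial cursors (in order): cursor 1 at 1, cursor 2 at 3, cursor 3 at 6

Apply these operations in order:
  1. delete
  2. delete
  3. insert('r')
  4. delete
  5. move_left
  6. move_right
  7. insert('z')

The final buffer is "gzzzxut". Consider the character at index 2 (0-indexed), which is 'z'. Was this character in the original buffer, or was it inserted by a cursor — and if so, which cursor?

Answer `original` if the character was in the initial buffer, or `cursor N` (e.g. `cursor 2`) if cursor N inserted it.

Answer: cursor 2

Derivation:
After op 1 (delete): buffer="pgtxut" (len 6), cursors c1@0 c2@1 c3@3, authorship ......
After op 2 (delete): buffer="gxut" (len 4), cursors c1@0 c2@0 c3@1, authorship ....
After op 3 (insert('r')): buffer="rrgrxut" (len 7), cursors c1@2 c2@2 c3@4, authorship 12.3...
After op 4 (delete): buffer="gxut" (len 4), cursors c1@0 c2@0 c3@1, authorship ....
After op 5 (move_left): buffer="gxut" (len 4), cursors c1@0 c2@0 c3@0, authorship ....
After op 6 (move_right): buffer="gxut" (len 4), cursors c1@1 c2@1 c3@1, authorship ....
After op 7 (insert('z')): buffer="gzzzxut" (len 7), cursors c1@4 c2@4 c3@4, authorship .123...
Authorship (.=original, N=cursor N): . 1 2 3 . . .
Index 2: author = 2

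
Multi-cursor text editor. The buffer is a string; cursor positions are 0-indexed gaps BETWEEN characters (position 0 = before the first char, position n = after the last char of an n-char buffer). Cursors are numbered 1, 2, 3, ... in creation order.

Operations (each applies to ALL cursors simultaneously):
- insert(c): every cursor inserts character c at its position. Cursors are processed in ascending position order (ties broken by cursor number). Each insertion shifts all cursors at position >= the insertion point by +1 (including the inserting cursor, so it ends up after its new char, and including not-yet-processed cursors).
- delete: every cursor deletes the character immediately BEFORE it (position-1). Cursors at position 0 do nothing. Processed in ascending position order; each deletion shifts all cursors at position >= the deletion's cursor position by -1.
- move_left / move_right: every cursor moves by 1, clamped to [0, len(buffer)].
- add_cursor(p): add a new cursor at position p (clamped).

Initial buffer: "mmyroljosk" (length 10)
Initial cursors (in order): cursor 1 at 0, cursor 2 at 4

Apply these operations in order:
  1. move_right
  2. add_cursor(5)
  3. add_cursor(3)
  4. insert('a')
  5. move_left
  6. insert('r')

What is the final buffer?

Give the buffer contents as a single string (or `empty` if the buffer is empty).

Answer: mramyraroarraljosk

Derivation:
After op 1 (move_right): buffer="mmyroljosk" (len 10), cursors c1@1 c2@5, authorship ..........
After op 2 (add_cursor(5)): buffer="mmyroljosk" (len 10), cursors c1@1 c2@5 c3@5, authorship ..........
After op 3 (add_cursor(3)): buffer="mmyroljosk" (len 10), cursors c1@1 c4@3 c2@5 c3@5, authorship ..........
After op 4 (insert('a')): buffer="mamyaroaaljosk" (len 14), cursors c1@2 c4@5 c2@9 c3@9, authorship .1..4..23.....
After op 5 (move_left): buffer="mamyaroaaljosk" (len 14), cursors c1@1 c4@4 c2@8 c3@8, authorship .1..4..23.....
After op 6 (insert('r')): buffer="mramyraroarraljosk" (len 18), cursors c1@2 c4@6 c2@12 c3@12, authorship .11..44..2233.....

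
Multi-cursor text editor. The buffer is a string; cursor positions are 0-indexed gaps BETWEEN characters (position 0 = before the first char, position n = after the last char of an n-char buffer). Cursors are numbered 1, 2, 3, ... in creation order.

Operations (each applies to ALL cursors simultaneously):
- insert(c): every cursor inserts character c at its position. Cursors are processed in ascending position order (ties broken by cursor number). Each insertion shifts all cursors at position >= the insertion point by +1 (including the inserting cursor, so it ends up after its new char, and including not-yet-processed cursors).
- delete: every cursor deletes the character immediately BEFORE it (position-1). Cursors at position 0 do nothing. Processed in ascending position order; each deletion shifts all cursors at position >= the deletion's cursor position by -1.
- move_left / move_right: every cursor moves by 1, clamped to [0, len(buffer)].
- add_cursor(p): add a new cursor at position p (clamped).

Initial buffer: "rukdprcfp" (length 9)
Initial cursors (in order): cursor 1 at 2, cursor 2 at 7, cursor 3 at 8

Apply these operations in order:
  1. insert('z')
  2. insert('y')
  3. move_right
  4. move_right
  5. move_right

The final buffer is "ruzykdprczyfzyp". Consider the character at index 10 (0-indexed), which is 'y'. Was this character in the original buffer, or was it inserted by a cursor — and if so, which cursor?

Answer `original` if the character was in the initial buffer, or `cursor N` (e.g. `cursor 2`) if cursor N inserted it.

After op 1 (insert('z')): buffer="ruzkdprczfzp" (len 12), cursors c1@3 c2@9 c3@11, authorship ..1.....2.3.
After op 2 (insert('y')): buffer="ruzykdprczyfzyp" (len 15), cursors c1@4 c2@11 c3@14, authorship ..11.....22.33.
After op 3 (move_right): buffer="ruzykdprczyfzyp" (len 15), cursors c1@5 c2@12 c3@15, authorship ..11.....22.33.
After op 4 (move_right): buffer="ruzykdprczyfzyp" (len 15), cursors c1@6 c2@13 c3@15, authorship ..11.....22.33.
After op 5 (move_right): buffer="ruzykdprczyfzyp" (len 15), cursors c1@7 c2@14 c3@15, authorship ..11.....22.33.
Authorship (.=original, N=cursor N): . . 1 1 . . . . . 2 2 . 3 3 .
Index 10: author = 2

Answer: cursor 2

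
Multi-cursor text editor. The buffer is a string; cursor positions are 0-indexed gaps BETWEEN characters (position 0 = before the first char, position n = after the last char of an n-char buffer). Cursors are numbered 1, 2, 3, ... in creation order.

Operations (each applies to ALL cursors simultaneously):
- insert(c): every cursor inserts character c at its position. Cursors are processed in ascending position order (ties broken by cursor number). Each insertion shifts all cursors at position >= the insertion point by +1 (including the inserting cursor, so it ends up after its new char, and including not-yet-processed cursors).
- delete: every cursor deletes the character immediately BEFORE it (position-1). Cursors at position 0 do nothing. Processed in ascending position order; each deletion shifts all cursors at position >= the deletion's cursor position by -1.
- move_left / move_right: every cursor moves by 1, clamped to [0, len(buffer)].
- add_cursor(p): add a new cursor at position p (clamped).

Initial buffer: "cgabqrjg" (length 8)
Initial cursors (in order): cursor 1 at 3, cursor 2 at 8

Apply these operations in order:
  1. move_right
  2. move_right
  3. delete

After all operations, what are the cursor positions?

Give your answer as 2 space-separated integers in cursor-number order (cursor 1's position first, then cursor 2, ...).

Answer: 4 6

Derivation:
After op 1 (move_right): buffer="cgabqrjg" (len 8), cursors c1@4 c2@8, authorship ........
After op 2 (move_right): buffer="cgabqrjg" (len 8), cursors c1@5 c2@8, authorship ........
After op 3 (delete): buffer="cgabrj" (len 6), cursors c1@4 c2@6, authorship ......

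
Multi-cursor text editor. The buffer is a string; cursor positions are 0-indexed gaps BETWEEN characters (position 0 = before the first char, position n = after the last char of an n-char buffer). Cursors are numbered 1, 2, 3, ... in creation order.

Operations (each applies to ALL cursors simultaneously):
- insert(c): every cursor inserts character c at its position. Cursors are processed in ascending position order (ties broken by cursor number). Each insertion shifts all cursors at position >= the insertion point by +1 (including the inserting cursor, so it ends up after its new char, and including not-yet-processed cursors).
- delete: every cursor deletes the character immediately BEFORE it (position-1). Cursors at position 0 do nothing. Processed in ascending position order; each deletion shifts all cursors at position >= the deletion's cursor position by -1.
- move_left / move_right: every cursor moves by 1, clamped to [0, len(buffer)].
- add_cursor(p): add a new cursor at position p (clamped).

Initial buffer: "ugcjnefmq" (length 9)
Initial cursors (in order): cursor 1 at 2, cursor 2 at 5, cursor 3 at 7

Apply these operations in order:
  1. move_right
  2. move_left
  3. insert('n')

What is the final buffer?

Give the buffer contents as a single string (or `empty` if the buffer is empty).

After op 1 (move_right): buffer="ugcjnefmq" (len 9), cursors c1@3 c2@6 c3@8, authorship .........
After op 2 (move_left): buffer="ugcjnefmq" (len 9), cursors c1@2 c2@5 c3@7, authorship .........
After op 3 (insert('n')): buffer="ugncjnnefnmq" (len 12), cursors c1@3 c2@7 c3@10, authorship ..1...2..3..

Answer: ugncjnnefnmq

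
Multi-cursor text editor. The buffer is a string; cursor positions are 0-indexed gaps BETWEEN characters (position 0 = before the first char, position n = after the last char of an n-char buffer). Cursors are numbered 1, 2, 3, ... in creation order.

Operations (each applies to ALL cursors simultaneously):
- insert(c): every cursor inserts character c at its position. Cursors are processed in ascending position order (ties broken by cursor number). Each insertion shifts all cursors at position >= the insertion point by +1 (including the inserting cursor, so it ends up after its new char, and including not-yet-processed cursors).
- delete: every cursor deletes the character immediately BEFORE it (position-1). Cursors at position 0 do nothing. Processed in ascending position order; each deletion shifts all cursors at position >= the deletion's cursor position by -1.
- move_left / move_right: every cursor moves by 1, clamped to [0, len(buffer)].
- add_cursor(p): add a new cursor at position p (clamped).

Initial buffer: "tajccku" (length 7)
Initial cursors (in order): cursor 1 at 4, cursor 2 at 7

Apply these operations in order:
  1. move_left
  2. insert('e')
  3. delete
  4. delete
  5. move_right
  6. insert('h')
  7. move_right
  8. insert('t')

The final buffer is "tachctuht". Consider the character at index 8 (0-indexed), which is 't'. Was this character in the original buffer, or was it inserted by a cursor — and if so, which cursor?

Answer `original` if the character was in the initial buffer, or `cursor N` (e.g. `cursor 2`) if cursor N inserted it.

After op 1 (move_left): buffer="tajccku" (len 7), cursors c1@3 c2@6, authorship .......
After op 2 (insert('e')): buffer="tajecckeu" (len 9), cursors c1@4 c2@8, authorship ...1...2.
After op 3 (delete): buffer="tajccku" (len 7), cursors c1@3 c2@6, authorship .......
After op 4 (delete): buffer="taccu" (len 5), cursors c1@2 c2@4, authorship .....
After op 5 (move_right): buffer="taccu" (len 5), cursors c1@3 c2@5, authorship .....
After op 6 (insert('h')): buffer="tachcuh" (len 7), cursors c1@4 c2@7, authorship ...1..2
After op 7 (move_right): buffer="tachcuh" (len 7), cursors c1@5 c2@7, authorship ...1..2
After op 8 (insert('t')): buffer="tachctuht" (len 9), cursors c1@6 c2@9, authorship ...1.1.22
Authorship (.=original, N=cursor N): . . . 1 . 1 . 2 2
Index 8: author = 2

Answer: cursor 2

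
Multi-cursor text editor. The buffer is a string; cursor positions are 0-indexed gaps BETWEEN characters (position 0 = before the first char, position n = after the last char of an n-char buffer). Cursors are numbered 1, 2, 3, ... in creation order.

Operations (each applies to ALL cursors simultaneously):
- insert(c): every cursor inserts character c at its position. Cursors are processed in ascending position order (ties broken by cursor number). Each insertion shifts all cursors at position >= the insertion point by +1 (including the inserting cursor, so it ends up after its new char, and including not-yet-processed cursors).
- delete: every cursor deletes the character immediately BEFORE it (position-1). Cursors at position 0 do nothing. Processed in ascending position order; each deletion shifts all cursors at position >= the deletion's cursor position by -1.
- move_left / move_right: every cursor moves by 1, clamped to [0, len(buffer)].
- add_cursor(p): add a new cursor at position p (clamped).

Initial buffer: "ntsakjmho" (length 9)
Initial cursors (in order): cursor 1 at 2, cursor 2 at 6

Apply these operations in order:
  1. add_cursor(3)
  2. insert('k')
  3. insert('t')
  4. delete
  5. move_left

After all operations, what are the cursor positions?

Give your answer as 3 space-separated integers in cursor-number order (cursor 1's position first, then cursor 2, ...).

After op 1 (add_cursor(3)): buffer="ntsakjmho" (len 9), cursors c1@2 c3@3 c2@6, authorship .........
After op 2 (insert('k')): buffer="ntkskakjkmho" (len 12), cursors c1@3 c3@5 c2@9, authorship ..1.3...2...
After op 3 (insert('t')): buffer="ntktsktakjktmho" (len 15), cursors c1@4 c3@7 c2@12, authorship ..11.33...22...
After op 4 (delete): buffer="ntkskakjkmho" (len 12), cursors c1@3 c3@5 c2@9, authorship ..1.3...2...
After op 5 (move_left): buffer="ntkskakjkmho" (len 12), cursors c1@2 c3@4 c2@8, authorship ..1.3...2...

Answer: 2 8 4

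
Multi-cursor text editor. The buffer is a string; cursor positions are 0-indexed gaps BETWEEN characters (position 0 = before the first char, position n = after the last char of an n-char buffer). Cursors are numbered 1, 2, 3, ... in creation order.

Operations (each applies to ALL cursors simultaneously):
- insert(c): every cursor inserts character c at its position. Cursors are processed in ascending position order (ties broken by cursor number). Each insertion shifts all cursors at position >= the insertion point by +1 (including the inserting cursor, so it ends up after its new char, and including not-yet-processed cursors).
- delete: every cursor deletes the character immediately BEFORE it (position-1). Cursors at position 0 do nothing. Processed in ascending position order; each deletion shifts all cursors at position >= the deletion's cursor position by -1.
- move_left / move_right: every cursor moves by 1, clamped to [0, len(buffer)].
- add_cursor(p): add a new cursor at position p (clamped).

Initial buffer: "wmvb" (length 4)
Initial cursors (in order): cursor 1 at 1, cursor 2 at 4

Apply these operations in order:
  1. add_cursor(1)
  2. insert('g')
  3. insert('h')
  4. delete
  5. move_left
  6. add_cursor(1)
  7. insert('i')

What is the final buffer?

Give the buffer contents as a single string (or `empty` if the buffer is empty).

After op 1 (add_cursor(1)): buffer="wmvb" (len 4), cursors c1@1 c3@1 c2@4, authorship ....
After op 2 (insert('g')): buffer="wggmvbg" (len 7), cursors c1@3 c3@3 c2@7, authorship .13...2
After op 3 (insert('h')): buffer="wgghhmvbgh" (len 10), cursors c1@5 c3@5 c2@10, authorship .1313...22
After op 4 (delete): buffer="wggmvbg" (len 7), cursors c1@3 c3@3 c2@7, authorship .13...2
After op 5 (move_left): buffer="wggmvbg" (len 7), cursors c1@2 c3@2 c2@6, authorship .13...2
After op 6 (add_cursor(1)): buffer="wggmvbg" (len 7), cursors c4@1 c1@2 c3@2 c2@6, authorship .13...2
After op 7 (insert('i')): buffer="wigiigmvbig" (len 11), cursors c4@2 c1@5 c3@5 c2@10, authorship .41133...22

Answer: wigiigmvbig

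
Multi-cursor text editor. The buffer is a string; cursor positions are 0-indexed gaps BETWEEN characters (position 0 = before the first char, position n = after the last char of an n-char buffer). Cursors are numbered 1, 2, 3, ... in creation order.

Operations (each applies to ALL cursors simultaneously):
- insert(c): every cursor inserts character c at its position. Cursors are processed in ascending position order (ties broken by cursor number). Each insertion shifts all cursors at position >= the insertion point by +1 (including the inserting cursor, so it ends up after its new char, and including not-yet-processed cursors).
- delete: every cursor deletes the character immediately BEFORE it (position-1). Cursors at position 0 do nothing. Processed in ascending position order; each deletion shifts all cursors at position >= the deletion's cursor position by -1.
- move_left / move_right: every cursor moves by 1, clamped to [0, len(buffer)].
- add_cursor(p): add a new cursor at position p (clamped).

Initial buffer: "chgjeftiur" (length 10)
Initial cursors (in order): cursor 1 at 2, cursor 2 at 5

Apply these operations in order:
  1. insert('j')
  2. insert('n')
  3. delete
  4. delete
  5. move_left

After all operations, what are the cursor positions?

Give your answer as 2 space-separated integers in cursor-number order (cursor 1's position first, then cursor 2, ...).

After op 1 (insert('j')): buffer="chjgjejftiur" (len 12), cursors c1@3 c2@7, authorship ..1...2.....
After op 2 (insert('n')): buffer="chjngjejnftiur" (len 14), cursors c1@4 c2@9, authorship ..11...22.....
After op 3 (delete): buffer="chjgjejftiur" (len 12), cursors c1@3 c2@7, authorship ..1...2.....
After op 4 (delete): buffer="chgjeftiur" (len 10), cursors c1@2 c2@5, authorship ..........
After op 5 (move_left): buffer="chgjeftiur" (len 10), cursors c1@1 c2@4, authorship ..........

Answer: 1 4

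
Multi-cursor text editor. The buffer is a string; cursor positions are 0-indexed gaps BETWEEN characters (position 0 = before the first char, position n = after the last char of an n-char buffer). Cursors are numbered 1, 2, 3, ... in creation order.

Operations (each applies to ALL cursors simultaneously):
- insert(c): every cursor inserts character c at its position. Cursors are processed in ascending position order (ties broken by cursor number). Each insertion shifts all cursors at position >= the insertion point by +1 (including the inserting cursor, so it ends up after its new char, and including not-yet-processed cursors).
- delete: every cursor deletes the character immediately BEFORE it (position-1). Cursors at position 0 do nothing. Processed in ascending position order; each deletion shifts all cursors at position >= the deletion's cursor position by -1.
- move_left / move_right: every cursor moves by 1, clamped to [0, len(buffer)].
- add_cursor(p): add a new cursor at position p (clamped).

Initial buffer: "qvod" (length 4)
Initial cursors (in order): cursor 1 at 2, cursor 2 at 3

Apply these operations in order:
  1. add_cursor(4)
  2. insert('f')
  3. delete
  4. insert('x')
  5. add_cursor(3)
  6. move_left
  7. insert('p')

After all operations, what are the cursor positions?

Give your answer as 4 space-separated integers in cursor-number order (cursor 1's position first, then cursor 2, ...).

After op 1 (add_cursor(4)): buffer="qvod" (len 4), cursors c1@2 c2@3 c3@4, authorship ....
After op 2 (insert('f')): buffer="qvfofdf" (len 7), cursors c1@3 c2@5 c3@7, authorship ..1.2.3
After op 3 (delete): buffer="qvod" (len 4), cursors c1@2 c2@3 c3@4, authorship ....
After op 4 (insert('x')): buffer="qvxoxdx" (len 7), cursors c1@3 c2@5 c3@7, authorship ..1.2.3
After op 5 (add_cursor(3)): buffer="qvxoxdx" (len 7), cursors c1@3 c4@3 c2@5 c3@7, authorship ..1.2.3
After op 6 (move_left): buffer="qvxoxdx" (len 7), cursors c1@2 c4@2 c2@4 c3@6, authorship ..1.2.3
After op 7 (insert('p')): buffer="qvppxopxdpx" (len 11), cursors c1@4 c4@4 c2@7 c3@10, authorship ..141.22.33

Answer: 4 7 10 4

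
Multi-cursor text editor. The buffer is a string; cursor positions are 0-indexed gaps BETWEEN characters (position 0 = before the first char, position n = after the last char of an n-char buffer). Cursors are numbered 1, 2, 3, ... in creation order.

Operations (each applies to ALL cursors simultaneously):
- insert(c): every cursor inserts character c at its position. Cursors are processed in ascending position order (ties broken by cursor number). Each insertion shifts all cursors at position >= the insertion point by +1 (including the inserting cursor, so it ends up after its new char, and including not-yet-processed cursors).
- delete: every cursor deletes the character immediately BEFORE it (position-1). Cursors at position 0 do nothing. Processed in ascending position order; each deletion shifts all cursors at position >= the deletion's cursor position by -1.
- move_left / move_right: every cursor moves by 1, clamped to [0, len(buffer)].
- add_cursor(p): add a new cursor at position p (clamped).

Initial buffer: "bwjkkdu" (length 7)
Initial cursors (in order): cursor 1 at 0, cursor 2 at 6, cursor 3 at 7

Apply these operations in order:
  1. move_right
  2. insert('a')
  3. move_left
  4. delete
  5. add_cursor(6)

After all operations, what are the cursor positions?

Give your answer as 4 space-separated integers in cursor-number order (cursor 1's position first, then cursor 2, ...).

After op 1 (move_right): buffer="bwjkkdu" (len 7), cursors c1@1 c2@7 c3@7, authorship .......
After op 2 (insert('a')): buffer="bawjkkduaa" (len 10), cursors c1@2 c2@10 c3@10, authorship .1......23
After op 3 (move_left): buffer="bawjkkduaa" (len 10), cursors c1@1 c2@9 c3@9, authorship .1......23
After op 4 (delete): buffer="awjkkda" (len 7), cursors c1@0 c2@6 c3@6, authorship 1.....3
After op 5 (add_cursor(6)): buffer="awjkkda" (len 7), cursors c1@0 c2@6 c3@6 c4@6, authorship 1.....3

Answer: 0 6 6 6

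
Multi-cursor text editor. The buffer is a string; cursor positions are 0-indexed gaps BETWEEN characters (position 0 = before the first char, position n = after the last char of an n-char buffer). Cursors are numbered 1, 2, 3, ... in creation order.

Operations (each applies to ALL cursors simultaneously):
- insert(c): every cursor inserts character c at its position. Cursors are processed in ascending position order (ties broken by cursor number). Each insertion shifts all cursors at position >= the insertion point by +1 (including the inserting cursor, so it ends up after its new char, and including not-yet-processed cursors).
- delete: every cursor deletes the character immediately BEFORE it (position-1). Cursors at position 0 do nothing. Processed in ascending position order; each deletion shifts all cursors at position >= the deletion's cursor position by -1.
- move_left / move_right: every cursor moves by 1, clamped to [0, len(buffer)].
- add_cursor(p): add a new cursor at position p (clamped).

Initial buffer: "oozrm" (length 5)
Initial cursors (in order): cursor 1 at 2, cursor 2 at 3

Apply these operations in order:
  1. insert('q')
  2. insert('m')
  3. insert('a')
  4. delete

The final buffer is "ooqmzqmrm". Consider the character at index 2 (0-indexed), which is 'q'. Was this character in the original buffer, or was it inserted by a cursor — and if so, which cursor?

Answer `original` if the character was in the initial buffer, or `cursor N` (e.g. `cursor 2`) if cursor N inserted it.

After op 1 (insert('q')): buffer="ooqzqrm" (len 7), cursors c1@3 c2@5, authorship ..1.2..
After op 2 (insert('m')): buffer="ooqmzqmrm" (len 9), cursors c1@4 c2@7, authorship ..11.22..
After op 3 (insert('a')): buffer="ooqmazqmarm" (len 11), cursors c1@5 c2@9, authorship ..111.222..
After op 4 (delete): buffer="ooqmzqmrm" (len 9), cursors c1@4 c2@7, authorship ..11.22..
Authorship (.=original, N=cursor N): . . 1 1 . 2 2 . .
Index 2: author = 1

Answer: cursor 1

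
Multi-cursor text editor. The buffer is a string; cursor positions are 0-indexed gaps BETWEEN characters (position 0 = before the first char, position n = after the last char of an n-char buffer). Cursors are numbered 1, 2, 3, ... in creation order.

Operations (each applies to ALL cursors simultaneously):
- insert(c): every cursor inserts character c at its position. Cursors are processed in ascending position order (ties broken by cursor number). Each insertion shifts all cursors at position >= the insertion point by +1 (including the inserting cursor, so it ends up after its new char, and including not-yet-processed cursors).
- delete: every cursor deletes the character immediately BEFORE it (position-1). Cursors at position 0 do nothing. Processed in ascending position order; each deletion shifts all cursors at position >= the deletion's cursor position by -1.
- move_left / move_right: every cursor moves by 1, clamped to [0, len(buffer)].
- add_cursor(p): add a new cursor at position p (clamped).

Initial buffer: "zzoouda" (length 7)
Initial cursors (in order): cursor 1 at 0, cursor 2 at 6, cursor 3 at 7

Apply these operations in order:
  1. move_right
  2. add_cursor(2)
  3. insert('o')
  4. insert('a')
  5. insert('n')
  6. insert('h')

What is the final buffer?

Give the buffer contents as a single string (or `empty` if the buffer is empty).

After op 1 (move_right): buffer="zzoouda" (len 7), cursors c1@1 c2@7 c3@7, authorship .......
After op 2 (add_cursor(2)): buffer="zzoouda" (len 7), cursors c1@1 c4@2 c2@7 c3@7, authorship .......
After op 3 (insert('o')): buffer="zozoooudaoo" (len 11), cursors c1@2 c4@4 c2@11 c3@11, authorship .1.4.....23
After op 4 (insert('a')): buffer="zoazoaooudaooaa" (len 15), cursors c1@3 c4@6 c2@15 c3@15, authorship .11.44.....2323
After op 5 (insert('n')): buffer="zoanzoanooudaooaann" (len 19), cursors c1@4 c4@8 c2@19 c3@19, authorship .111.444.....232323
After op 6 (insert('h')): buffer="zoanhzoanhooudaooaannhh" (len 23), cursors c1@5 c4@10 c2@23 c3@23, authorship .1111.4444.....23232323

Answer: zoanhzoanhooudaooaannhh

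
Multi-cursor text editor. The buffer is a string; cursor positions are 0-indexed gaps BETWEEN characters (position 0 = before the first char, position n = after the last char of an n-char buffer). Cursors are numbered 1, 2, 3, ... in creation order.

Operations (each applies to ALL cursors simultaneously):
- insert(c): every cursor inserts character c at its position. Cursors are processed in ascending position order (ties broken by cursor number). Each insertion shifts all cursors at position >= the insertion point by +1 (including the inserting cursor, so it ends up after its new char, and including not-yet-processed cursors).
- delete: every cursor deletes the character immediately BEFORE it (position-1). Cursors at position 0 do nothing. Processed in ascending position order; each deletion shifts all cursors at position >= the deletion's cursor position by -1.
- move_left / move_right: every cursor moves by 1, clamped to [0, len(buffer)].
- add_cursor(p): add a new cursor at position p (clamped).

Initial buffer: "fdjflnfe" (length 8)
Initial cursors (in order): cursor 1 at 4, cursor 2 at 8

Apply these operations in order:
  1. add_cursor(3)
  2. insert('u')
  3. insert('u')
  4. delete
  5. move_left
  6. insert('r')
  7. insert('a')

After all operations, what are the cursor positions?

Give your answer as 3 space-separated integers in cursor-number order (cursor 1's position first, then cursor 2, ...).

After op 1 (add_cursor(3)): buffer="fdjflnfe" (len 8), cursors c3@3 c1@4 c2@8, authorship ........
After op 2 (insert('u')): buffer="fdjufulnfeu" (len 11), cursors c3@4 c1@6 c2@11, authorship ...3.1....2
After op 3 (insert('u')): buffer="fdjuufuulnfeuu" (len 14), cursors c3@5 c1@8 c2@14, authorship ...33.11....22
After op 4 (delete): buffer="fdjufulnfeu" (len 11), cursors c3@4 c1@6 c2@11, authorship ...3.1....2
After op 5 (move_left): buffer="fdjufulnfeu" (len 11), cursors c3@3 c1@5 c2@10, authorship ...3.1....2
After op 6 (insert('r')): buffer="fdjrufrulnferu" (len 14), cursors c3@4 c1@7 c2@13, authorship ...33.11....22
After op 7 (insert('a')): buffer="fdjraufraulnferau" (len 17), cursors c3@5 c1@9 c2@16, authorship ...333.111....222

Answer: 9 16 5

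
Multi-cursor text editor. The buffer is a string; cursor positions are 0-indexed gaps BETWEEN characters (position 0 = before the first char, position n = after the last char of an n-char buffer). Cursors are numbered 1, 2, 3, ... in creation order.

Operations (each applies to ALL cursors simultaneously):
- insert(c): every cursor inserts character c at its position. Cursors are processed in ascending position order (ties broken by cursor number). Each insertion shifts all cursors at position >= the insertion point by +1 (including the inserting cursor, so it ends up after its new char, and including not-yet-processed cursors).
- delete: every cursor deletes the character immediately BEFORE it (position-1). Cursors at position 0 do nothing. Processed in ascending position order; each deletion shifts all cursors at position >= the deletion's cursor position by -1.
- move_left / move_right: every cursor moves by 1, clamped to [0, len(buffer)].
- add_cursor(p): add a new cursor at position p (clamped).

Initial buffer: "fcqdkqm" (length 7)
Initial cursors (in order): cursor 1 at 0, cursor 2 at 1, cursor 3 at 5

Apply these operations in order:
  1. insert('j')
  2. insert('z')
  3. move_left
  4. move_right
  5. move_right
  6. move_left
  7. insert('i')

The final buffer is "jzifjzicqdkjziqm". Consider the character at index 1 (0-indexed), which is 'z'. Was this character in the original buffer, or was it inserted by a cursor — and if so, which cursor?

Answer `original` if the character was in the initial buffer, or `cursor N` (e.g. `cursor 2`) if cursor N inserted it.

After op 1 (insert('j')): buffer="jfjcqdkjqm" (len 10), cursors c1@1 c2@3 c3@8, authorship 1.2....3..
After op 2 (insert('z')): buffer="jzfjzcqdkjzqm" (len 13), cursors c1@2 c2@5 c3@11, authorship 11.22....33..
After op 3 (move_left): buffer="jzfjzcqdkjzqm" (len 13), cursors c1@1 c2@4 c3@10, authorship 11.22....33..
After op 4 (move_right): buffer="jzfjzcqdkjzqm" (len 13), cursors c1@2 c2@5 c3@11, authorship 11.22....33..
After op 5 (move_right): buffer="jzfjzcqdkjzqm" (len 13), cursors c1@3 c2@6 c3@12, authorship 11.22....33..
After op 6 (move_left): buffer="jzfjzcqdkjzqm" (len 13), cursors c1@2 c2@5 c3@11, authorship 11.22....33..
After op 7 (insert('i')): buffer="jzifjzicqdkjziqm" (len 16), cursors c1@3 c2@7 c3@14, authorship 111.222....333..
Authorship (.=original, N=cursor N): 1 1 1 . 2 2 2 . . . . 3 3 3 . .
Index 1: author = 1

Answer: cursor 1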